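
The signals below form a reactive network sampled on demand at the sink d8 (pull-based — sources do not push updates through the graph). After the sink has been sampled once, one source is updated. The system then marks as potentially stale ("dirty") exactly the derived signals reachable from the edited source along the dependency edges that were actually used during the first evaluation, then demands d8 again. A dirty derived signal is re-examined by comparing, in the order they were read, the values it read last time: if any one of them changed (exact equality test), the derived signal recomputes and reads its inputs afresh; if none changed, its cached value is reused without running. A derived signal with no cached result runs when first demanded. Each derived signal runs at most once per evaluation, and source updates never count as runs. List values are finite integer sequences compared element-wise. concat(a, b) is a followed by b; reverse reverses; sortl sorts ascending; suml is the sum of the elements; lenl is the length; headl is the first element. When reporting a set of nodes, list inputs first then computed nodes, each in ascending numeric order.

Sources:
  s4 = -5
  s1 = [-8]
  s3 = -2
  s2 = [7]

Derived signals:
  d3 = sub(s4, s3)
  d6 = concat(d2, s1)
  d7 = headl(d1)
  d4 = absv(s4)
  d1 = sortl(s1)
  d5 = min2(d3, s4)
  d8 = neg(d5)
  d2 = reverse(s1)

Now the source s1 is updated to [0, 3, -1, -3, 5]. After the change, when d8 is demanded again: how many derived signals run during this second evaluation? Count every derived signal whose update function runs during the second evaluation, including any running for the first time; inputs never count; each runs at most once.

Run set: none (0 run).
The important point: nothing the output needs ever reads s1, so the edit is invisible to it.

Initial pass — values computed on the first demand:
  d3 = sub(-5, -2) = -3
  d5 = min2(-3, -5) = -5
  d8 = neg(-5) = 5

Second demand — change propagation:
  no demanded computation ever read s1, so the edit dirties nothing and nothing runs.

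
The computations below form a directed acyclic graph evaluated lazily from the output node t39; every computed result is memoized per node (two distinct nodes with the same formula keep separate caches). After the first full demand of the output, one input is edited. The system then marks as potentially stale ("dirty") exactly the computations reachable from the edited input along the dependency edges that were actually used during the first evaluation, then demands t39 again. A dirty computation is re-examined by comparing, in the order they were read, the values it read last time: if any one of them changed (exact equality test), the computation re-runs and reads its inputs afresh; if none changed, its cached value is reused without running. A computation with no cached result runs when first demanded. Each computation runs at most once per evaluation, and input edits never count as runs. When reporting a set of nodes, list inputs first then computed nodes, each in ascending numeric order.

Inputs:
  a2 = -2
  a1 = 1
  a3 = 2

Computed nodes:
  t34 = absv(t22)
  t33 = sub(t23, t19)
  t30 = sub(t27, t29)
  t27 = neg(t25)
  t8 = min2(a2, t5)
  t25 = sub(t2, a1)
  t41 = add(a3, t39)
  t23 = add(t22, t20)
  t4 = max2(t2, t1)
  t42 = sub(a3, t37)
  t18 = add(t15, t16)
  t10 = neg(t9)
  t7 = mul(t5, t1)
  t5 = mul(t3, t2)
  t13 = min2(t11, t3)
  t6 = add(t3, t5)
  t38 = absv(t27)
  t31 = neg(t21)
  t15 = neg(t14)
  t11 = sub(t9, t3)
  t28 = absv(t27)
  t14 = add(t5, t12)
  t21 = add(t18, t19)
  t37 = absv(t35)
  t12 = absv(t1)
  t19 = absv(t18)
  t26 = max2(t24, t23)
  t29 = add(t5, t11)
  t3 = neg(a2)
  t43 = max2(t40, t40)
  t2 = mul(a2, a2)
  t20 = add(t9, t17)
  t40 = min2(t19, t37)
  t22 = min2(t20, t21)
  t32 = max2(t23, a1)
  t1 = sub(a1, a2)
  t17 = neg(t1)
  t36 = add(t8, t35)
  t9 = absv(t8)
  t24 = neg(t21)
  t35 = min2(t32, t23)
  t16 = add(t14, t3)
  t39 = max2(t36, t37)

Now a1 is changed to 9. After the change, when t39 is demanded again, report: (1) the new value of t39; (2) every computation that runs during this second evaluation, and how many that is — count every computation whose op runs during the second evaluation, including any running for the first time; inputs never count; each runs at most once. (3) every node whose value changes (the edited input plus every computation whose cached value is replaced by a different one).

Demanding t39 again yields 18.
15 computations run: t1, t12, t14, t15, t16, t17, t18, t20, t22, t23, t32, t35, t36, t37, t39.
The nodes whose values change: a1, t1, t12, t14, t15, t16, t17, t20, t22, t23, t32, t35, t36, t37, t39.
Note where the cutoff bites: t19 is checked, finds nothing changed, and keeps its cache.

First demand of the output computes:
  t1 = sub(1, -2) = 3
  t2 = mul(-2, -2) = 4
  t3 = neg(-2) = 2
  t5 = mul(2, 4) = 8
  t8 = min2(-2, 8) = -2
  t9 = absv(-2) = 2
  t12 = absv(3) = 3
  t14 = add(8, 3) = 11
  t15 = neg(11) = -11
  t16 = add(11, 2) = 13
  t17 = neg(3) = -3
  t18 = add(-11, 13) = 2
  t19 = absv(2) = 2
  t20 = add(2, -3) = -1
  t21 = add(2, 2) = 4
  t22 = min2(-1, 4) = -1
  t23 = add(-1, -1) = -2
  t32 = max2(-2, 1) = 1
  t35 = min2(1, -2) = -2
  t36 = add(-2, -2) = -4
  t37 = absv(-2) = 2
  t39 = max2(-4, 2) = 2

After the edit, cleaning proceeds:
  t1: a read changed (a1 1->9) — executes, giving 11.
  t12: a read changed (t1 3->11) — executes, giving 11.
  t14: a read changed (t12 3->11) — executes, giving 19.
  t15: a read changed (t14 11->19) — executes, giving -19.
  t16: a read changed (t14 11->19) — executes, giving 21.
  t17: a read changed (t1 3->11) — executes, giving -11.
  t18: a read changed (t15 -11->-19; t16 13->21) — executes, giving 2 — identical to its old value.
  t19: dirty, but its reads are unchanged (t18 unchanged); cached 2 stands.
  t20: a read changed (t17 -3->-11) — executes, giving -9.
  t21: dirty, but its reads are unchanged (t18 unchanged, t19 unchanged); cached 4 stands.
  t22: a read changed (t20 -1->-9) — executes, giving -9.
  t23: a read changed (t22 -1->-9; t20 -1->-9) — executes, giving -18.
  t32: a read changed (t23 -2->-18; a1 1->9) — executes, giving 9.
  t35: a read changed (t32 1->9; t23 -2->-18) — executes, giving -18.
  t36: a read changed (t35 -2->-18) — executes, giving -20.
  t37: a read changed (t35 -2->-18) — executes, giving 18.
  t39: a read changed (t36 -4->-20; t37 2->18) — executes, giving 18.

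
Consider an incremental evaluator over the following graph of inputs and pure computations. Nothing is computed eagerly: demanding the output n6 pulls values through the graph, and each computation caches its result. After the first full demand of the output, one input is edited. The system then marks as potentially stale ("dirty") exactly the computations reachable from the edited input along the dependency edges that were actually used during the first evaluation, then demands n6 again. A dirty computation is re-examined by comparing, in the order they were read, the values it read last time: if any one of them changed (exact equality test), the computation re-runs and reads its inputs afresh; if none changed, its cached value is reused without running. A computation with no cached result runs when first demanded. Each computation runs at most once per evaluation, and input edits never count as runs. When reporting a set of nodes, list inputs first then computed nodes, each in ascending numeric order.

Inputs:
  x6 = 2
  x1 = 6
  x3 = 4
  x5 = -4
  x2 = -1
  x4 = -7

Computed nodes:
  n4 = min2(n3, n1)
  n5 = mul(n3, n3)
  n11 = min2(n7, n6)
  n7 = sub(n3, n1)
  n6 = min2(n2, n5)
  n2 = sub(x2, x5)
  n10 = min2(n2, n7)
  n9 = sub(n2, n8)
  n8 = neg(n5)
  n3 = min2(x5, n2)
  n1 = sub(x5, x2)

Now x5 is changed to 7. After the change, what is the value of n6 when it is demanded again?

Initial pass — values computed on the first demand:
  n2 = sub(-1, -4) = 3
  n3 = min2(-4, 3) = -4
  n5 = mul(-4, -4) = 16
  n6 = min2(3, 16) = 3

Second demand — change propagation:
  n2: re-runs because x5 -4->7; new result -8.
  n3: re-runs because x5 -4->7; n2 3->-8; new result -8.
  n5: re-runs because n3 -4->-8; n3 -4->-8; new result 64.
  n6: re-runs because n2 3->-8; n5 16->64; new result -8.

n6 now evaluates to -8.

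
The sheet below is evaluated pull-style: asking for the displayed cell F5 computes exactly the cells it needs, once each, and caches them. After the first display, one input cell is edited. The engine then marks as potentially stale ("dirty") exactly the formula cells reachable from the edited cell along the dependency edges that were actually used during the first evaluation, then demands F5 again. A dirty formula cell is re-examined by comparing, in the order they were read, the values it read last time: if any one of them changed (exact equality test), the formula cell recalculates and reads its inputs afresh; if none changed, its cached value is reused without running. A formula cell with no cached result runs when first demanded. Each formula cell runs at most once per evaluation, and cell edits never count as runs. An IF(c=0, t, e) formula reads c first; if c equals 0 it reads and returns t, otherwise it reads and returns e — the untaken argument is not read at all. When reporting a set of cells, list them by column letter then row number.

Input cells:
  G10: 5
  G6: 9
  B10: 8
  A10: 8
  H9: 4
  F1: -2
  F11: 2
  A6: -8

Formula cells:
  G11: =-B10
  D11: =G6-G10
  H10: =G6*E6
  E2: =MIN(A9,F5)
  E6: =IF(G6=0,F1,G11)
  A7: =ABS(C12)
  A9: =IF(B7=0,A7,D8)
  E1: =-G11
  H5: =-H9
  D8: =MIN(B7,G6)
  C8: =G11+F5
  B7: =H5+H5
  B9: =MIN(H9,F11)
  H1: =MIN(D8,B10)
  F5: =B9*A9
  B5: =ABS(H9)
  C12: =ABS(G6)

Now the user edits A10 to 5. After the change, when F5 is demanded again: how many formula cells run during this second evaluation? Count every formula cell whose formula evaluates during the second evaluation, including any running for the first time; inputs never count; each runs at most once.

0 formula cells run: none.
Note the shortcut — nothing in the graph depends on A10 at all, so no recomputation happens.

First demand of the output computes:
  B9 = MIN(4, 2) = 2
  H5 = -(4) = -4
  B7 = -4 + -4 = -8
  D8 = MIN(-8, 9) = -8
  A9 = IF(B7=0: B7=-8 -> else branch D8) = -8
  F5 = 2 * -8 = -16

After the edit, cleaning proceeds:
  no node depends on A10 at all; the second demand re-runs nothing.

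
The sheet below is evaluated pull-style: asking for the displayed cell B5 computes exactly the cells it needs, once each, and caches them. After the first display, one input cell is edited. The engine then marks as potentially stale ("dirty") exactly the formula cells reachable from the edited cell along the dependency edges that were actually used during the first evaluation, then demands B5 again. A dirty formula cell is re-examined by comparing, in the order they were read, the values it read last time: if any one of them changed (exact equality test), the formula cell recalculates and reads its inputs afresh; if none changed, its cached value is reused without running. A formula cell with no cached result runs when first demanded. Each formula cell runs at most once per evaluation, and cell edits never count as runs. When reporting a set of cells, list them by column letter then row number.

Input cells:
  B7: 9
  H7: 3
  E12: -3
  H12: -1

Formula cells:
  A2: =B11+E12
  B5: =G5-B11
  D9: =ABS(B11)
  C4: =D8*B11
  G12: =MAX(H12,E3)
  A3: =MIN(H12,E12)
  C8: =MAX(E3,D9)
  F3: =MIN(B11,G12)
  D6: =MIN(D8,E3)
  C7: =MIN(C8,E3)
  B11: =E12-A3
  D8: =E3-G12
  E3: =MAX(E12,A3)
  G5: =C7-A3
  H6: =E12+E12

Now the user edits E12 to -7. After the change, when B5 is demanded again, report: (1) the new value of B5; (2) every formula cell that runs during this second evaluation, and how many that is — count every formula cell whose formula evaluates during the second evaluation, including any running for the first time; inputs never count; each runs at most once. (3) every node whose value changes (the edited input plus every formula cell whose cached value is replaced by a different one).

Demanding B5 again yields 0.
6 formula cells run: A3, B11, C7, C8, E3, G5.
The nodes whose values change: A3, C7, E3, E12.
Note where the cutoff bites: D9 is checked, finds nothing changed, and keeps its cache.

First demand of the output computes:
  A3 = MIN(-1, -3) = -3
  B11 = -3 - -3 = 0
  D9 = ABS(0) = 0
  E3 = MAX(-3, -3) = -3
  C8 = MAX(-3, 0) = 0
  C7 = MIN(0, -3) = -3
  G5 = -3 - -3 = 0
  B5 = 0 - 0 = 0

After the edit, cleaning proceeds:
  A3: a read changed (E12 -3->-7) — executes, giving -7.
  B11: a read changed (E12 -3->-7; A3 -3->-7) — executes, giving 0 — identical to its old value.
  D9: dirty, but its reads are unchanged (B11 unchanged); cached 0 stands.
  E3: a read changed (E12 -3->-7; A3 -3->-7) — executes, giving -7.
  C8: a read changed (E3 -3->-7) — executes, giving 0 — identical to its old value.
  C7: a read changed (E3 -3->-7) — executes, giving -7.
  G5: a read changed (C7 -3->-7; A3 -3->-7) — executes, giving 0 — identical to its old value.
  B5: dirty, but its reads are unchanged (G5 unchanged, B11 unchanged); cached 0 stands.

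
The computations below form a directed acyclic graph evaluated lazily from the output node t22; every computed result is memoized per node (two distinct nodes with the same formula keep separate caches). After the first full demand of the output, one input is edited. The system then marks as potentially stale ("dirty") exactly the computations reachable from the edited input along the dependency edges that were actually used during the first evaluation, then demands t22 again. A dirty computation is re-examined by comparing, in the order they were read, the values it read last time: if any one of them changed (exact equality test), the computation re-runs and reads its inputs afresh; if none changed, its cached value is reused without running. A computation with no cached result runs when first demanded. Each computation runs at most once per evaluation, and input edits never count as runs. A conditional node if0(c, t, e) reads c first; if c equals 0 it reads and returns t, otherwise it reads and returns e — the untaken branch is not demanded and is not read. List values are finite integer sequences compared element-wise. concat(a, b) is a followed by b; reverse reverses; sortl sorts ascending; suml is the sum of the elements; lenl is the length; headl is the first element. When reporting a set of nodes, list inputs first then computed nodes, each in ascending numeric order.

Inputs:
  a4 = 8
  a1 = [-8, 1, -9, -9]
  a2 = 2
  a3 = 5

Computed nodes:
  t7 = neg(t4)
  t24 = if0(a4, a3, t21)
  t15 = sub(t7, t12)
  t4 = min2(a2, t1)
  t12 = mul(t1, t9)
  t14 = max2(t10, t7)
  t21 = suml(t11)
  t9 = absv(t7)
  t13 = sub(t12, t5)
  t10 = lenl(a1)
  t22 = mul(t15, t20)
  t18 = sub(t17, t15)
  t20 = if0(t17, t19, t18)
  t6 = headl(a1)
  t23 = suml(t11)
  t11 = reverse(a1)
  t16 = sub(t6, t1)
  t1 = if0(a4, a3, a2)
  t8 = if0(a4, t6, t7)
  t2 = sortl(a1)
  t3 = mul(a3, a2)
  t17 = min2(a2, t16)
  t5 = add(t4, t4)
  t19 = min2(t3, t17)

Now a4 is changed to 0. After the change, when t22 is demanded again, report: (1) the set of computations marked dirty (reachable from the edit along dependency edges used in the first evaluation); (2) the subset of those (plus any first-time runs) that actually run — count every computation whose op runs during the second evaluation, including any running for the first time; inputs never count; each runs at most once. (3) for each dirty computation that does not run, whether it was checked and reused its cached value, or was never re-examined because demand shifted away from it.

The edit dirties: t1, t4, t7, t9, t12, t15, t16, t17, t18, t20, t22.
9 computations run: t1, t4, t12, t15, t16, t17, t18, t20, t22.
Cache hits after checking: t7, t9.
Note where the cutoff bites: t7 is checked, finds nothing changed, and keeps its cache.

First demand of the output computes:
  t1 = if0(a4=8 -> else branch a2) = 2
  t4 = min2(2, 2) = 2
  t6 = headl([-8, 1, -9, -9]) = -8
  t7 = neg(2) = -2
  t9 = absv(-2) = 2
  t12 = mul(2, 2) = 4
  t15 = sub(-2, 4) = -6
  t16 = sub(-8, 2) = -10
  t17 = min2(2, -10) = -10
  t18 = sub(-10, -6) = -4
  t20 = if0(t17=-10 -> else branch t18) = -4
  t22 = mul(-6, -4) = 24

After the edit, cleaning proceeds:
  t1: a read changed (a4 8->0) — executes, giving 5.
  t4: a read changed (t1 2->5) — executes, giving 2 — identical to its old value.
  t7: dirty, but its reads are unchanged (t4 unchanged); cached -2 stands.
  t9: dirty, but its reads are unchanged (t7 unchanged); cached 2 stands.
  t12: a read changed (t1 2->5) — executes, giving 10.
  t15: a read changed (t12 4->10) — executes, giving -12.
  t16: a read changed (t1 2->5) — executes, giving -13.
  t17: a read changed (t16 -10->-13) — executes, giving -13.
  t18: a read changed (t17 -10->-13; t15 -6->-12) — executes, giving -1.
  t20: a read changed (t17 -10->-13; t18 -4->-1) — executes, giving -1.
  t22: a read changed (t15 -6->-12; t20 -4->-1) — executes, giving 12.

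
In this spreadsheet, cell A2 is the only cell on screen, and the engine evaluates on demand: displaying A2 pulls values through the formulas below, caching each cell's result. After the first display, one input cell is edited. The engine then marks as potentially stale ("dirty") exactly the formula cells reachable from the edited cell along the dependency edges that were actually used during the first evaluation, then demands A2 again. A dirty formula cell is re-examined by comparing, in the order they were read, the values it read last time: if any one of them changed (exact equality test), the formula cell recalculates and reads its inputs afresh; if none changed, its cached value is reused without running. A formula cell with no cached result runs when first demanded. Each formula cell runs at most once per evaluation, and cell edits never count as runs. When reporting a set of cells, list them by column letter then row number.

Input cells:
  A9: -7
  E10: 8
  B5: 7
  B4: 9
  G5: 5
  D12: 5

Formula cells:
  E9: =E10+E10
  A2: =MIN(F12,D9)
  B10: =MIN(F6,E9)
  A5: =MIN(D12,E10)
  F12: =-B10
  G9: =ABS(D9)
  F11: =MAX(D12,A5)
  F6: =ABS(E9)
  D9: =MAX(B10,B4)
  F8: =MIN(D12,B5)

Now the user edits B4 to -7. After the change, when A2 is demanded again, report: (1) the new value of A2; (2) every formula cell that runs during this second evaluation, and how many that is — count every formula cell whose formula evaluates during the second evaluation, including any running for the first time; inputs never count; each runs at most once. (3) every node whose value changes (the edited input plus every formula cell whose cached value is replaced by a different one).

Initial pass — values computed on the first demand:
  E9 = 8 + 8 = 16
  F6 = ABS(16) = 16
  B10 = MIN(16, 16) = 16
  D9 = MAX(16, 9) = 16
  F12 = -(16) = -16
  A2 = MIN(-16, 16) = -16

Second demand — change propagation:
  D9: re-runs because B4 9->-7; new result 16 (unchanged).
  A2: re-examined; everything it read last time is the same (F12 unchanged, D9 unchanged) — cache -16 kept, no run.

The important point: D9 recomputes to an identical value, and the output ends up unchanged.

A2 now evaluates to -16.
Run set: D9 (1 run).
Changed values: B4.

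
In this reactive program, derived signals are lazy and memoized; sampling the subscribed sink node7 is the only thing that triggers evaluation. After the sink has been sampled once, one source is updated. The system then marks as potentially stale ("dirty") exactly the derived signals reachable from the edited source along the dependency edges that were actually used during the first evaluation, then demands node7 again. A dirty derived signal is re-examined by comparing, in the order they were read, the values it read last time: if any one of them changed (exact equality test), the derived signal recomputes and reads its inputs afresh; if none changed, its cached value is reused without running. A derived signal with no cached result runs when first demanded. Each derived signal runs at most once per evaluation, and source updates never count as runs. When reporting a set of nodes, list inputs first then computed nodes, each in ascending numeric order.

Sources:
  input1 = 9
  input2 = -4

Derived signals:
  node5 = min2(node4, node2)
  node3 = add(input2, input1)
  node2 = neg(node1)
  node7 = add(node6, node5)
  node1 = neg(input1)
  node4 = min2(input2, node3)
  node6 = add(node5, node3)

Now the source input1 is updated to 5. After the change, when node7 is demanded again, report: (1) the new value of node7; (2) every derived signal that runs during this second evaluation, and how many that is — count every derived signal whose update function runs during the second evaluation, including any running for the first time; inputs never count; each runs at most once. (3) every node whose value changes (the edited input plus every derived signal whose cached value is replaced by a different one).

Demanding node7 again yields -7.
7 derived signals run: node1, node2, node3, node4, node5, node6, node7.
The nodes whose values change: input1, node1, node2, node3, node6, node7.

First demand of the output computes:
  node1 = neg(9) = -9
  node2 = neg(-9) = 9
  node3 = add(-4, 9) = 5
  node4 = min2(-4, 5) = -4
  node5 = min2(-4, 9) = -4
  node6 = add(-4, 5) = 1
  node7 = add(1, -4) = -3

After the edit, cleaning proceeds:
  node1: a read changed (input1 9->5) — executes, giving -5.
  node2: a read changed (node1 -9->-5) — executes, giving 5.
  node3: a read changed (input1 9->5) — executes, giving 1.
  node4: a read changed (node3 5->1) — executes, giving -4 — identical to its old value.
  node5: a read changed (node2 9->5) — executes, giving -4 — identical to its old value.
  node6: a read changed (node3 5->1) — executes, giving -3.
  node7: a read changed (node6 1->-3) — executes, giving -7.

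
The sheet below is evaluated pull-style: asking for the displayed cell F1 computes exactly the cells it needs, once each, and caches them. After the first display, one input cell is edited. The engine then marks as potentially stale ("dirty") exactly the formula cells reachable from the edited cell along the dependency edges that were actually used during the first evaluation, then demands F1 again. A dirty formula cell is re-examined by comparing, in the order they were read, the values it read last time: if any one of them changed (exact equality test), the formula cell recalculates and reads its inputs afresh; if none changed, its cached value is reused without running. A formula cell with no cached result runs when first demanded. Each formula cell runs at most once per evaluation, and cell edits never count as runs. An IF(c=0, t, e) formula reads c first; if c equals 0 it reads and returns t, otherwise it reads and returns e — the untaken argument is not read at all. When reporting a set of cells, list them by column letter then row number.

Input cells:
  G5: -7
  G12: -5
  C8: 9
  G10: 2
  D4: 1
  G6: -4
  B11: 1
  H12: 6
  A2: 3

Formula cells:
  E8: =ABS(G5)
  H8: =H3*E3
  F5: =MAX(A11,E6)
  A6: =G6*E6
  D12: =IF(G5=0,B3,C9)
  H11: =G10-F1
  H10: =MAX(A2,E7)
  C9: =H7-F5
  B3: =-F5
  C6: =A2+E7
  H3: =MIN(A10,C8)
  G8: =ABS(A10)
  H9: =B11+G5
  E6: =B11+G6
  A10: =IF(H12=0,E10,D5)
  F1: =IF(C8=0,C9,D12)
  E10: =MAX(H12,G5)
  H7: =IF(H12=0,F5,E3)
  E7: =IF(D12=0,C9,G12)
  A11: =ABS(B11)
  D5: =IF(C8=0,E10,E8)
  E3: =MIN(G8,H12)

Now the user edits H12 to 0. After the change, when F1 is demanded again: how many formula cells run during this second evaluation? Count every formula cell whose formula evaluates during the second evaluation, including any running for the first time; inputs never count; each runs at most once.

First demand of the output computes:
  A11 = ABS(1) = 1
  E6 = 1 + -4 = -3
  E8 = ABS(-7) = 7
  D5 = IF(C8=0: C8=9 -> else branch E8) = 7
  A10 = IF(H12=0: H12=6 -> else branch D5) = 7
  F5 = MAX(1, -3) = 1
  G8 = ABS(7) = 7
  E3 = MIN(7, 6) = 6
  H7 = IF(H12=0: H12=6 -> else branch E3) = 6
  C9 = 6 - 1 = 5
  D12 = IF(G5=0: G5=-7 -> else branch C9) = 5
  F1 = IF(C8=0: C8=9 -> else branch D12) = 5

After the edit, cleaning proceeds:
  A10: stays stale; no demand reaches it after the flip.
  G8: stays stale; no demand reaches it after the flip.
  E3: stays stale; no demand reaches it after the flip.
  H7: a read changed (H12 6->0) — executes, giving 1.
  C9: a read changed (H7 6->1) — executes, giving 0.
  D12: a read changed (C9 5->0) — executes, giving 0.
  F1: a read changed (D12 5->0) — executes, giving 0.

Note the branch switch — demand abandons A10, E3, G8, which are never re-examined.

4 formula cells run: C9, D12, F1, H7.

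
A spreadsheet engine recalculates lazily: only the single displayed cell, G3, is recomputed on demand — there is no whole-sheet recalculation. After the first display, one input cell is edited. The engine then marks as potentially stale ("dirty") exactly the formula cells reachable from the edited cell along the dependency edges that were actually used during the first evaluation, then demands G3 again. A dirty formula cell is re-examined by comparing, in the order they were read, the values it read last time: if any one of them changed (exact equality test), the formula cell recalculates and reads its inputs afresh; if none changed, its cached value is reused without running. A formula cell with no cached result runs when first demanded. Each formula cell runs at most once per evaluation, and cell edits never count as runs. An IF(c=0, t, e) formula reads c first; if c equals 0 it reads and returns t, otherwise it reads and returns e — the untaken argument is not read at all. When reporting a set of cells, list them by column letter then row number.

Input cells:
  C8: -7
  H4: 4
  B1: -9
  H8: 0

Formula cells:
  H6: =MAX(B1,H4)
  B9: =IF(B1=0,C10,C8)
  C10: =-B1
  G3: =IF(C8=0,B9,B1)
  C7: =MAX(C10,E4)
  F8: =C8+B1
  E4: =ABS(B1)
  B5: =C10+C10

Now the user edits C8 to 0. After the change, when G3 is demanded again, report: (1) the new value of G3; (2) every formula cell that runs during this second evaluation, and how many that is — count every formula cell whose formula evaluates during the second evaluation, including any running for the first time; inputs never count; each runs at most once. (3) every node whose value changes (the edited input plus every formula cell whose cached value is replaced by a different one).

New value of G3: 0.
Formula cells that run: B9, G3 — 2 in total.
Values that change: C8, G3.
Key observation: a condition flipped, so demand reaches new nodes — B9 runs for the first time.

First evaluation (everything demanded from the output):
  G3 = IF(C8=0: C8=-7 -> else branch B1) = -9

Propagation after the edit:
  B9: demanded for the first time — runs, produces 0.
  G3: runs — C8 -7->0; result 0.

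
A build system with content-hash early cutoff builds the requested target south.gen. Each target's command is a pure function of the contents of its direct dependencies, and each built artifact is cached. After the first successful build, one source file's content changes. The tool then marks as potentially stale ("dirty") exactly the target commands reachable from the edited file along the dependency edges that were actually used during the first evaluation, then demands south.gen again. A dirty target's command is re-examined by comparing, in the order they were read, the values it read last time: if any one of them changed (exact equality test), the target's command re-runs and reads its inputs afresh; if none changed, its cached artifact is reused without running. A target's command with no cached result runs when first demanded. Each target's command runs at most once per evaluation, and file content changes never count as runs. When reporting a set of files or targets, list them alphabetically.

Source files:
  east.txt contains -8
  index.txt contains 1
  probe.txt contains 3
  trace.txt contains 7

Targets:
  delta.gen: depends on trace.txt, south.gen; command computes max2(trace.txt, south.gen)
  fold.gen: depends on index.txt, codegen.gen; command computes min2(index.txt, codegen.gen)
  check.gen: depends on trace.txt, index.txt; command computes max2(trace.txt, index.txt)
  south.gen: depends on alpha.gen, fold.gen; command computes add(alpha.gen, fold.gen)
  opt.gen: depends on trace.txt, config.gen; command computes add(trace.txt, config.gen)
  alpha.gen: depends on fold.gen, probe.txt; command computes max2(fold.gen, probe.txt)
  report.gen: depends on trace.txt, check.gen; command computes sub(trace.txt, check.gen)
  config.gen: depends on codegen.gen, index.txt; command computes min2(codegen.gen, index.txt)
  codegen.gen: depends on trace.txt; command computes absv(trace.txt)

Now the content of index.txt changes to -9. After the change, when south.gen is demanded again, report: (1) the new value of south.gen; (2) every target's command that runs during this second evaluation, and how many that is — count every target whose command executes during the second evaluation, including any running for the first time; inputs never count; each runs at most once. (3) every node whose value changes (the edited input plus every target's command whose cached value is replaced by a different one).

New value of south.gen: -6.
Target commands that run: alpha.gen, fold.gen, south.gen — 3 in total.
Values that change: fold.gen, index.txt, south.gen.

First evaluation (everything demanded from the output):
  codegen.gen = absv(7) = 7
  fold.gen = min2(1, 7) = 1
  alpha.gen = max2(1, 3) = 3
  south.gen = add(3, 1) = 4

Propagation after the edit:
  fold.gen: runs — index.txt 1->-9; result -9.
  alpha.gen: runs — fold.gen 1->-9; result 3 (same value as before).
  south.gen: runs — fold.gen 1->-9; result -6.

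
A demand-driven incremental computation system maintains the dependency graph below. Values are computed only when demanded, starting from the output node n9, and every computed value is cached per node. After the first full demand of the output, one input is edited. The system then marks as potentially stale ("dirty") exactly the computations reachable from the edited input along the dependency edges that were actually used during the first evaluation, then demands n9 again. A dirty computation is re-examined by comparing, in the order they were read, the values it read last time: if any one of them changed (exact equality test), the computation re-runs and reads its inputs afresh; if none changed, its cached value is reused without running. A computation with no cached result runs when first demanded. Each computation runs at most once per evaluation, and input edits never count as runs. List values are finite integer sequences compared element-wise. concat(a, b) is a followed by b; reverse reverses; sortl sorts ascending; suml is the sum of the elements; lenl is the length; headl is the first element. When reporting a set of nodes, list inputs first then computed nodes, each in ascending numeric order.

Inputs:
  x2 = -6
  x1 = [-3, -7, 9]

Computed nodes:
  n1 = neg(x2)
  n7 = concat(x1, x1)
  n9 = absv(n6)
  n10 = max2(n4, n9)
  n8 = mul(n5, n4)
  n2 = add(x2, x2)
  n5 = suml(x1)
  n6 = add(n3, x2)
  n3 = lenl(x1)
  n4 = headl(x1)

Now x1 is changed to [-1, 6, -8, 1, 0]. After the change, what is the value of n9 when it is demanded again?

New value of n9: 1.

First evaluation (everything demanded from the output):
  n3 = lenl([-3, -7, 9]) = 3
  n6 = add(3, -6) = -3
  n9 = absv(-3) = 3

Propagation after the edit:
  n3: runs — x1 [-3, -7, 9]->[-1, 6, -8, 1, 0]; result 5.
  n6: runs — n3 3->5; result -1.
  n9: runs — n6 -3->-1; result 1.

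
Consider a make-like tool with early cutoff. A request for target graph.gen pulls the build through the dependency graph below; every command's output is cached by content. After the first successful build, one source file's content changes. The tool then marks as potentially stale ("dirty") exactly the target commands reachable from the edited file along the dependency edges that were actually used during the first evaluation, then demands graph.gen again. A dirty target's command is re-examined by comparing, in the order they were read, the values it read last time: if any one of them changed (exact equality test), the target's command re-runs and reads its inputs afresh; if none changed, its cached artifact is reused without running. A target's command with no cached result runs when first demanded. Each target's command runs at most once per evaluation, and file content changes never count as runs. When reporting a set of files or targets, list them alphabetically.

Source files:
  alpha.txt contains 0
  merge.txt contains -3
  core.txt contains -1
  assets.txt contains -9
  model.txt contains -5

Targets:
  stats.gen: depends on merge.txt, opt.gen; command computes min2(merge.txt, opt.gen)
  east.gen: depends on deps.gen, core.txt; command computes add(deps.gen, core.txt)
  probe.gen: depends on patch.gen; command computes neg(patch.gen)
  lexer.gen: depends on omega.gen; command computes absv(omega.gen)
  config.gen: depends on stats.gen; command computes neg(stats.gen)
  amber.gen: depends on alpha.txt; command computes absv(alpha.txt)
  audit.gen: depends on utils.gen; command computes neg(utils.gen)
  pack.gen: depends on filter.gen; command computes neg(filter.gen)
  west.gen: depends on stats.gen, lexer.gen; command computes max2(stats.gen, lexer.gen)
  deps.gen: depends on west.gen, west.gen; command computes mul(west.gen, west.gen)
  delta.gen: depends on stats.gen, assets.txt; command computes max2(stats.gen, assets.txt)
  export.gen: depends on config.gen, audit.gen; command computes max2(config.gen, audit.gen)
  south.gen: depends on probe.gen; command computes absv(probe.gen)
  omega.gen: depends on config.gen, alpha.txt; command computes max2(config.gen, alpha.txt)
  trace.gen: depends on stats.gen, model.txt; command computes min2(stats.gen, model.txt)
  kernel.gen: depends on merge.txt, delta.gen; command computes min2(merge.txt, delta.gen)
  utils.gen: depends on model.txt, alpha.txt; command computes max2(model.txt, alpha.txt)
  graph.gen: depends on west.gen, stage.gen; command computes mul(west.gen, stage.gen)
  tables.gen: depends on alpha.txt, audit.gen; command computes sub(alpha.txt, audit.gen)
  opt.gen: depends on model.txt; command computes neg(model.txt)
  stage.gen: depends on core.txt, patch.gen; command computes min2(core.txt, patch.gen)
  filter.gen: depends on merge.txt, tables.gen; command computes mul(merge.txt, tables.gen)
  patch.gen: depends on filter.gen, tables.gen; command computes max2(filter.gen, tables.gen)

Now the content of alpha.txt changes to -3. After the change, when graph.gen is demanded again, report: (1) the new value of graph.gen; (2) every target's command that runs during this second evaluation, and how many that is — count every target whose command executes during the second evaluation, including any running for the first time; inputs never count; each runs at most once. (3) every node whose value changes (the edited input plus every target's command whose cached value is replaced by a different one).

Demanding graph.gen again yields -3.
7 target commands run: audit.gen, filter.gen, omega.gen, patch.gen, stage.gen, tables.gen, utils.gen.
The nodes whose values change: alpha.txt, audit.gen, filter.gen, patch.gen, tables.gen, utils.gen.
Note where the cutoff bites: lexer.gen is checked, finds nothing changed, and keeps its cache.

First demand of the output computes:
  opt.gen = neg(-5) = 5
  stats.gen = min2(-3, 5) = -3
  config.gen = neg(-3) = 3
  omega.gen = max2(3, 0) = 3
  lexer.gen = absv(3) = 3
  utils.gen = max2(-5, 0) = 0
  audit.gen = neg(0) = 0
  tables.gen = sub(0, 0) = 0
  filter.gen = mul(-3, 0) = 0
  patch.gen = max2(0, 0) = 0
  stage.gen = min2(-1, 0) = -1
  west.gen = max2(-3, 3) = 3
  graph.gen = mul(3, -1) = -3

After the edit, cleaning proceeds:
  omega.gen: a read changed (alpha.txt 0->-3) — executes, giving 3 — identical to its old value.
  lexer.gen: dirty, but its reads are unchanged (omega.gen unchanged); cached 3 stands.
  utils.gen: a read changed (alpha.txt 0->-3) — executes, giving -3.
  audit.gen: a read changed (utils.gen 0->-3) — executes, giving 3.
  tables.gen: a read changed (alpha.txt 0->-3; audit.gen 0->3) — executes, giving -6.
  filter.gen: a read changed (tables.gen 0->-6) — executes, giving 18.
  patch.gen: a read changed (filter.gen 0->18; tables.gen 0->-6) — executes, giving 18.
  stage.gen: a read changed (patch.gen 0->18) — executes, giving -1 — identical to its old value.
  west.gen: dirty, but its reads are unchanged (stats.gen unchanged, lexer.gen unchanged); cached 3 stands.
  graph.gen: dirty, but its reads are unchanged (west.gen unchanged, stage.gen unchanged); cached -3 stands.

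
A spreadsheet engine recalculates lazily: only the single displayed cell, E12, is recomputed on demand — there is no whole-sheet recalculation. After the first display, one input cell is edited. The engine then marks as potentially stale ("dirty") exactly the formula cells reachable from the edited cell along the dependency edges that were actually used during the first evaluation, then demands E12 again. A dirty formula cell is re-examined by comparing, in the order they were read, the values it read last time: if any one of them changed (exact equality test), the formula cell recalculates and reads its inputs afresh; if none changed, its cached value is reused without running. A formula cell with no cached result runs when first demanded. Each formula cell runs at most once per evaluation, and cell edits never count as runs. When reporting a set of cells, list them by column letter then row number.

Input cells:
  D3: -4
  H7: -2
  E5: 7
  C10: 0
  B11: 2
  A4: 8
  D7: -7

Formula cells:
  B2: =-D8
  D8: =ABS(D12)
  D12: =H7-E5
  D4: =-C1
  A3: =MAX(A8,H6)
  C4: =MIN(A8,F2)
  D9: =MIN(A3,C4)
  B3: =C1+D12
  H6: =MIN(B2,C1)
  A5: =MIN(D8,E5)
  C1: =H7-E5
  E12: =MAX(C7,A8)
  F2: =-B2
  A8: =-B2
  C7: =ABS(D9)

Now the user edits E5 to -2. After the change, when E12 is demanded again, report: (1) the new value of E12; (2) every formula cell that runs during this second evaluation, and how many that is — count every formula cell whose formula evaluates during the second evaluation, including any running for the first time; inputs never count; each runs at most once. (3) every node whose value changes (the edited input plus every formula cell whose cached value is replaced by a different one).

New value of E12: 0.
Formula cells that run: A3, A8, B2, C1, C4, C7, D8, D9, D12, E12, F2, H6 — 12 in total.
Values that change: A3, A8, B2, C1, C4, C7, D8, D9, D12, E5, E12, F2, H6.

First evaluation (everything demanded from the output):
  C1 = -2 - 7 = -9
  D12 = -2 - 7 = -9
  D8 = ABS(-9) = 9
  B2 = -(9) = -9
  A8 = -(-9) = 9
  F2 = -(-9) = 9
  C4 = MIN(9, 9) = 9
  H6 = MIN(-9, -9) = -9
  A3 = MAX(9, -9) = 9
  D9 = MIN(9, 9) = 9
  C7 = ABS(9) = 9
  E12 = MAX(9, 9) = 9

Propagation after the edit:
  C1: runs — E5 7->-2; result 0.
  D12: runs — E5 7->-2; result 0.
  D8: runs — D12 -9->0; result 0.
  B2: runs — D8 9->0; result 0.
  A8: runs — B2 -9->0; result 0.
  F2: runs — B2 -9->0; result 0.
  C4: runs — A8 9->0; F2 9->0; result 0.
  H6: runs — B2 -9->0; C1 -9->0; result 0.
  A3: runs — A8 9->0; H6 -9->0; result 0.
  D9: runs — A3 9->0; C4 9->0; result 0.
  C7: runs — D9 9->0; result 0.
  E12: runs — C7 9->0; A8 9->0; result 0.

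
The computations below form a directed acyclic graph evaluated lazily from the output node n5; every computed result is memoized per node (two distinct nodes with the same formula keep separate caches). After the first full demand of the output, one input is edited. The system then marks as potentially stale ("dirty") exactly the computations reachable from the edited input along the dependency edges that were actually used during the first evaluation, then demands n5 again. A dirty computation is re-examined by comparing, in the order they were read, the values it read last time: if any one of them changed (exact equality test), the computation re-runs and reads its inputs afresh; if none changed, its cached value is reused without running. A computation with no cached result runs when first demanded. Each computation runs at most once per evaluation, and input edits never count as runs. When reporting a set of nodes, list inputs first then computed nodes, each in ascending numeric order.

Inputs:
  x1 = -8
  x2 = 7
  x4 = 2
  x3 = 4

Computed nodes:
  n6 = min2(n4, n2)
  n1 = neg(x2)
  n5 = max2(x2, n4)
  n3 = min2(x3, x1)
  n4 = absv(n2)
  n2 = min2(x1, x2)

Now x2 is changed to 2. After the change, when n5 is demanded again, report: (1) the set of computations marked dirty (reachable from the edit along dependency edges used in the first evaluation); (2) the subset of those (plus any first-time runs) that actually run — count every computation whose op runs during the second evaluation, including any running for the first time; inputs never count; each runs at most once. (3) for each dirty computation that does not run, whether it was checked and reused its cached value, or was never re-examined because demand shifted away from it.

The edit dirties: n2, n4, n5.
2 computations run: n2, n5.
Cache hits after checking: n4.
Note where the cutoff bites: n4 is checked, finds nothing changed, and keeps its cache.

First demand of the output computes:
  n2 = min2(-8, 7) = -8
  n4 = absv(-8) = 8
  n5 = max2(7, 8) = 8

After the edit, cleaning proceeds:
  n2: a read changed (x2 7->2) — executes, giving -8 — identical to its old value.
  n4: dirty, but its reads are unchanged (n2 unchanged); cached 8 stands.
  n5: a read changed (x2 7->2) — executes, giving 8 — identical to its old value.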